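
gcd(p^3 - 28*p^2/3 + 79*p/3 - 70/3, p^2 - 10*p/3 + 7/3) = p - 7/3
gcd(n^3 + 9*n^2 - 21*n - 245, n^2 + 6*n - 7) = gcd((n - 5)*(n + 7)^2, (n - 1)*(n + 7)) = n + 7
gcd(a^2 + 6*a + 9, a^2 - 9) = a + 3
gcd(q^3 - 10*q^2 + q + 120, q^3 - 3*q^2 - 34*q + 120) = q - 5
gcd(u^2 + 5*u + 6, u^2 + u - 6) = u + 3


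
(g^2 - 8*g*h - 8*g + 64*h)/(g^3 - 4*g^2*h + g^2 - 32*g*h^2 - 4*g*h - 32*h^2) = (g - 8)/(g^2 + 4*g*h + g + 4*h)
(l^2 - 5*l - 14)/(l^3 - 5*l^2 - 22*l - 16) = (l - 7)/(l^2 - 7*l - 8)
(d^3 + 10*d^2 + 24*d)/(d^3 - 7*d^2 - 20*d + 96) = d*(d + 6)/(d^2 - 11*d + 24)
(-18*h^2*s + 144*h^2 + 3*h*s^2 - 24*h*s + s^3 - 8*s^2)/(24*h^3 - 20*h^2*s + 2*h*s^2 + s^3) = (-3*h*s + 24*h + s^2 - 8*s)/(4*h^2 - 4*h*s + s^2)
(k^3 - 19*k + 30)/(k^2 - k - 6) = (k^2 + 3*k - 10)/(k + 2)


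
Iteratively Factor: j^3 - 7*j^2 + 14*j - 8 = (j - 4)*(j^2 - 3*j + 2) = (j - 4)*(j - 1)*(j - 2)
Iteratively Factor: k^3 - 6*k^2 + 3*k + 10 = (k - 5)*(k^2 - k - 2) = (k - 5)*(k + 1)*(k - 2)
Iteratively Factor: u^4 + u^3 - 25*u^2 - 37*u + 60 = (u + 4)*(u^3 - 3*u^2 - 13*u + 15) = (u - 5)*(u + 4)*(u^2 + 2*u - 3) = (u - 5)*(u + 3)*(u + 4)*(u - 1)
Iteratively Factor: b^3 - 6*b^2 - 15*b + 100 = (b - 5)*(b^2 - b - 20) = (b - 5)*(b + 4)*(b - 5)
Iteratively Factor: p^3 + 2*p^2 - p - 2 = (p + 2)*(p^2 - 1) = (p - 1)*(p + 2)*(p + 1)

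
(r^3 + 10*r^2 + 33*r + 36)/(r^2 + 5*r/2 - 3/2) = 2*(r^2 + 7*r + 12)/(2*r - 1)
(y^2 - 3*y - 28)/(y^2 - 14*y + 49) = (y + 4)/(y - 7)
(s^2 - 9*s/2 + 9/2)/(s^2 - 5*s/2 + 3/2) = (s - 3)/(s - 1)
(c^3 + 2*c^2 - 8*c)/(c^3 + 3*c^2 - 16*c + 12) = c*(c + 4)/(c^2 + 5*c - 6)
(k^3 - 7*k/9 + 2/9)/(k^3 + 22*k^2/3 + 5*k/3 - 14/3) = (k - 1/3)/(k + 7)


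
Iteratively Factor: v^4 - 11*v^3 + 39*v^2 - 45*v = (v - 5)*(v^3 - 6*v^2 + 9*v) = v*(v - 5)*(v^2 - 6*v + 9) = v*(v - 5)*(v - 3)*(v - 3)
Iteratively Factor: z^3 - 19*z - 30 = (z + 2)*(z^2 - 2*z - 15) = (z - 5)*(z + 2)*(z + 3)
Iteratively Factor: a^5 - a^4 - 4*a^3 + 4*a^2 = (a)*(a^4 - a^3 - 4*a^2 + 4*a) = a*(a + 2)*(a^3 - 3*a^2 + 2*a) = a^2*(a + 2)*(a^2 - 3*a + 2) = a^2*(a - 1)*(a + 2)*(a - 2)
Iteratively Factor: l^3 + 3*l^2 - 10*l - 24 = (l + 2)*(l^2 + l - 12) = (l + 2)*(l + 4)*(l - 3)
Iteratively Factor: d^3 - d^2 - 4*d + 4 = (d + 2)*(d^2 - 3*d + 2) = (d - 1)*(d + 2)*(d - 2)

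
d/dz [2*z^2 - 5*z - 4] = 4*z - 5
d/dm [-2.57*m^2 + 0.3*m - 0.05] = 0.3 - 5.14*m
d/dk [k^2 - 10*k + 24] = 2*k - 10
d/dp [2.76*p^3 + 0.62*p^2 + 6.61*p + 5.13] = 8.28*p^2 + 1.24*p + 6.61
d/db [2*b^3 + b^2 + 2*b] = 6*b^2 + 2*b + 2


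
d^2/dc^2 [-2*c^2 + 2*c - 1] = -4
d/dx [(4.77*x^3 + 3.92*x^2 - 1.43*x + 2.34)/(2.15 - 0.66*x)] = (-6.2964*x^3 + 28.1793*x^2 + 16.856*x - 1.5301)/(0.4356*x^2 - 2.838*x + 4.6225)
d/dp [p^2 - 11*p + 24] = 2*p - 11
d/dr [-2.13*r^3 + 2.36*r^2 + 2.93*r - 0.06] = -6.39*r^2 + 4.72*r + 2.93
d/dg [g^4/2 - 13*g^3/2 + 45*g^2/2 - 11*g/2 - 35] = 2*g^3 - 39*g^2/2 + 45*g - 11/2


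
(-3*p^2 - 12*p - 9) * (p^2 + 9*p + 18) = -3*p^4 - 39*p^3 - 171*p^2 - 297*p - 162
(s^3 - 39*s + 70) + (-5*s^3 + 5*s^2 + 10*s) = -4*s^3 + 5*s^2 - 29*s + 70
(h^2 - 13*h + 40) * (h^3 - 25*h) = h^5 - 13*h^4 + 15*h^3 + 325*h^2 - 1000*h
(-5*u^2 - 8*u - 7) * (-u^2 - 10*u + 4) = 5*u^4 + 58*u^3 + 67*u^2 + 38*u - 28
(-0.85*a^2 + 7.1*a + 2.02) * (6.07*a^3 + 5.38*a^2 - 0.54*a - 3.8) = -5.1595*a^5 + 38.524*a^4 + 50.9184*a^3 + 10.2636*a^2 - 28.0708*a - 7.676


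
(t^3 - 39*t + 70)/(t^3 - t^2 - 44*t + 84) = (t - 5)/(t - 6)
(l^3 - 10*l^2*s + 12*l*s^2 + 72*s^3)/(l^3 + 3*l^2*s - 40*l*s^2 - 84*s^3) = (l - 6*s)/(l + 7*s)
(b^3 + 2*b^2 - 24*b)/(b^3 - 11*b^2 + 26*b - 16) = b*(b^2 + 2*b - 24)/(b^3 - 11*b^2 + 26*b - 16)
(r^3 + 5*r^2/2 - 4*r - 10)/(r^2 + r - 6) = (r^2 + 9*r/2 + 5)/(r + 3)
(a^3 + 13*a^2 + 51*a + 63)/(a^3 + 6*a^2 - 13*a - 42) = (a^2 + 6*a + 9)/(a^2 - a - 6)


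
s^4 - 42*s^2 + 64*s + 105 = (s - 5)*(s - 3)*(s + 1)*(s + 7)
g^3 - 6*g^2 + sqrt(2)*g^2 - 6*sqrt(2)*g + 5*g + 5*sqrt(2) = (g - 5)*(g - 1)*(g + sqrt(2))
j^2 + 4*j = j*(j + 4)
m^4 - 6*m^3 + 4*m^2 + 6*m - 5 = (m - 5)*(m - 1)^2*(m + 1)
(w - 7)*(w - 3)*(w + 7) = w^3 - 3*w^2 - 49*w + 147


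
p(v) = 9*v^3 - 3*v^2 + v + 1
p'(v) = 27*v^2 - 6*v + 1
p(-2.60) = -180.06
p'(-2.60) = 199.12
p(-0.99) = -11.66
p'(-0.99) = 33.40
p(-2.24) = -117.45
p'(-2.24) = 149.92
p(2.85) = 187.82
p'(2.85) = 203.21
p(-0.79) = -6.10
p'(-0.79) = 22.59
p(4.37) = 699.16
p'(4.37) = 490.40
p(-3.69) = -495.73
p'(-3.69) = 390.77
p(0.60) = 2.46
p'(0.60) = 7.12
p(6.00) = 1843.00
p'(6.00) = 937.00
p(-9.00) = -6812.00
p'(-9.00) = 2242.00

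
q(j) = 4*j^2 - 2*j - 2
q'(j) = 8*j - 2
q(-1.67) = 12.50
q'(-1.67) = -15.36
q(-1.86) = 15.56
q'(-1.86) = -16.88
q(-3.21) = 45.64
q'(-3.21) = -27.68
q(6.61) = 159.55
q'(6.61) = 50.88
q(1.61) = 5.15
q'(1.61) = 10.88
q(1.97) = 9.58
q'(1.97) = 13.76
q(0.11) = -2.17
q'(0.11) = -1.12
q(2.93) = 26.48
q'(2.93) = 21.44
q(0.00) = -2.00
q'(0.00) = -2.00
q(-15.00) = 928.00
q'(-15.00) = -122.00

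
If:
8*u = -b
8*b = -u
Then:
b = 0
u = 0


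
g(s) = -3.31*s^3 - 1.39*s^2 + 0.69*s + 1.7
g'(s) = -9.93*s^2 - 2.78*s + 0.69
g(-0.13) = 1.59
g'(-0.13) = 0.88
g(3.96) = -222.91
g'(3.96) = -166.04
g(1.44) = -10.07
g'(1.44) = -23.90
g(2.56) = -61.18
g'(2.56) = -71.50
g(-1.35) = 6.38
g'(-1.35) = -13.65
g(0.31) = 1.68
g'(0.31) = -1.13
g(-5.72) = 571.74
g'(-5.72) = -308.30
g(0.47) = 1.37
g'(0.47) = -2.81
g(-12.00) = 5512.94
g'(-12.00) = -1395.87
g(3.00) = -98.11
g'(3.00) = -97.02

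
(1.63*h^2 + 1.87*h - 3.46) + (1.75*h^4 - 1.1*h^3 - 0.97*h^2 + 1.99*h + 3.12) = 1.75*h^4 - 1.1*h^3 + 0.66*h^2 + 3.86*h - 0.34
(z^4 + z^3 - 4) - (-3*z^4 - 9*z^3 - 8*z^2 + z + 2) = 4*z^4 + 10*z^3 + 8*z^2 - z - 6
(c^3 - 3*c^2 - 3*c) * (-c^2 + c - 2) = -c^5 + 4*c^4 - 2*c^3 + 3*c^2 + 6*c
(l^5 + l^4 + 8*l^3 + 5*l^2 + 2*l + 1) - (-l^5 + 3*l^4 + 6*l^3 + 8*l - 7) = 2*l^5 - 2*l^4 + 2*l^3 + 5*l^2 - 6*l + 8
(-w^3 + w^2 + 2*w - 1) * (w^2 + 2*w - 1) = -w^5 - w^4 + 5*w^3 + 2*w^2 - 4*w + 1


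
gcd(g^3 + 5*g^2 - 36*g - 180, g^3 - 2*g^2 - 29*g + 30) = g^2 - g - 30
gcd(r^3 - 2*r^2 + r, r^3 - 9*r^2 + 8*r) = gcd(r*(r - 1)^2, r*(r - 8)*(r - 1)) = r^2 - r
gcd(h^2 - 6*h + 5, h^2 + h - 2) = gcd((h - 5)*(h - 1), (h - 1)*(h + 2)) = h - 1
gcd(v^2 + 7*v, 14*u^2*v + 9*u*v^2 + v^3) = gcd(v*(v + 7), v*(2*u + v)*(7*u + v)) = v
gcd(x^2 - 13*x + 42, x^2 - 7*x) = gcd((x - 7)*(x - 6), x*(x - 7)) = x - 7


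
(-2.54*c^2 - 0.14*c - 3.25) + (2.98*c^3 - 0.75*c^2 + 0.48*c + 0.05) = 2.98*c^3 - 3.29*c^2 + 0.34*c - 3.2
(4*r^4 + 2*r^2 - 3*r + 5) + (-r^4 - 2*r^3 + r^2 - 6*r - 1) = 3*r^4 - 2*r^3 + 3*r^2 - 9*r + 4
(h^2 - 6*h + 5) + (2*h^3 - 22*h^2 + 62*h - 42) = 2*h^3 - 21*h^2 + 56*h - 37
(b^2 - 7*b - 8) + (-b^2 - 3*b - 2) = -10*b - 10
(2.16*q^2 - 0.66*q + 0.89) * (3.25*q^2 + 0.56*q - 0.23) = 7.02*q^4 - 0.9354*q^3 + 2.0261*q^2 + 0.6502*q - 0.2047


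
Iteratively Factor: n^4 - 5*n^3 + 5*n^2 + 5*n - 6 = (n - 2)*(n^3 - 3*n^2 - n + 3) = (n - 3)*(n - 2)*(n^2 - 1) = (n - 3)*(n - 2)*(n + 1)*(n - 1)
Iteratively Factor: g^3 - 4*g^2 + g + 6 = (g - 3)*(g^2 - g - 2) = (g - 3)*(g - 2)*(g + 1)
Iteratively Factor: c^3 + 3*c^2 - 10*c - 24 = (c + 2)*(c^2 + c - 12) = (c + 2)*(c + 4)*(c - 3)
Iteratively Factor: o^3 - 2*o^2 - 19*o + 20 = (o + 4)*(o^2 - 6*o + 5) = (o - 5)*(o + 4)*(o - 1)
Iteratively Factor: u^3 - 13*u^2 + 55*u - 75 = (u - 3)*(u^2 - 10*u + 25) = (u - 5)*(u - 3)*(u - 5)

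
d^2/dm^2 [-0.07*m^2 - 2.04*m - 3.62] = -0.140000000000000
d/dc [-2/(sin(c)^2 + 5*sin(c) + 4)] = 2*(2*sin(c) + 5)*cos(c)/(sin(c)^2 + 5*sin(c) + 4)^2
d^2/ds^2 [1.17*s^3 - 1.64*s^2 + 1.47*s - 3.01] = 7.02*s - 3.28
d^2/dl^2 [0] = 0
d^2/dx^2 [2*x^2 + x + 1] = 4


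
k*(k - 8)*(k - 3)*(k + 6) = k^4 - 5*k^3 - 42*k^2 + 144*k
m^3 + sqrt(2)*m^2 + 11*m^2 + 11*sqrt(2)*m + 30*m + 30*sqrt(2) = (m + 5)*(m + 6)*(m + sqrt(2))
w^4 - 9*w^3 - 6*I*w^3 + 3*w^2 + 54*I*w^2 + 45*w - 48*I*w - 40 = (w - 8)*(w - 1)*(w - 5*I)*(w - I)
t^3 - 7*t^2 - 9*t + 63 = (t - 7)*(t - 3)*(t + 3)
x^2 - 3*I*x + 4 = (x - 4*I)*(x + I)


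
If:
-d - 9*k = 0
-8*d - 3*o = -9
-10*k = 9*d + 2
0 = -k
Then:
No Solution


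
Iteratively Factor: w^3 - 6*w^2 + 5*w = (w - 1)*(w^2 - 5*w) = (w - 5)*(w - 1)*(w)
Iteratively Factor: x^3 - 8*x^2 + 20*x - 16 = (x - 2)*(x^2 - 6*x + 8) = (x - 2)^2*(x - 4)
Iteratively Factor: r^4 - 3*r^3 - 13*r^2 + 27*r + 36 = (r - 4)*(r^3 + r^2 - 9*r - 9) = (r - 4)*(r - 3)*(r^2 + 4*r + 3) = (r - 4)*(r - 3)*(r + 3)*(r + 1)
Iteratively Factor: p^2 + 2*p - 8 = (p - 2)*(p + 4)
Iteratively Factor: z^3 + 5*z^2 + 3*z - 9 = (z + 3)*(z^2 + 2*z - 3) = (z + 3)^2*(z - 1)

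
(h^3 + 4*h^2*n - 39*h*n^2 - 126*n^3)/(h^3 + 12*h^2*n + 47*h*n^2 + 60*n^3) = (h^2 + h*n - 42*n^2)/(h^2 + 9*h*n + 20*n^2)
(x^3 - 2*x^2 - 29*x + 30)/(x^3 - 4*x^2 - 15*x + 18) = (x + 5)/(x + 3)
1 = 1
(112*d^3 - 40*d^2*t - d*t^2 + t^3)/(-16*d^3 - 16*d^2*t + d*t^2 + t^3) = (-28*d^2 + 3*d*t + t^2)/(4*d^2 + 5*d*t + t^2)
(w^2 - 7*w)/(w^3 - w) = (w - 7)/(w^2 - 1)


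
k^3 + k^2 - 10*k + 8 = (k - 2)*(k - 1)*(k + 4)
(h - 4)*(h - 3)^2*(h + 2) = h^4 - 8*h^3 + 13*h^2 + 30*h - 72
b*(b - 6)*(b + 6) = b^3 - 36*b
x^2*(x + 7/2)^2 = x^4 + 7*x^3 + 49*x^2/4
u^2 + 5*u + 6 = (u + 2)*(u + 3)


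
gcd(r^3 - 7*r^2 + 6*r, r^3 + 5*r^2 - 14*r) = r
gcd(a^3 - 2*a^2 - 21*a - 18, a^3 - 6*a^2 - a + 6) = a^2 - 5*a - 6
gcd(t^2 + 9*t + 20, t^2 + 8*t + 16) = t + 4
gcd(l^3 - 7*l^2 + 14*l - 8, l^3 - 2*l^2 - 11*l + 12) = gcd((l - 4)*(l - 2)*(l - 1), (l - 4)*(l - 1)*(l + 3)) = l^2 - 5*l + 4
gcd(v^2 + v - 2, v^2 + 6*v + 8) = v + 2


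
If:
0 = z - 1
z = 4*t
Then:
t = 1/4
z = 1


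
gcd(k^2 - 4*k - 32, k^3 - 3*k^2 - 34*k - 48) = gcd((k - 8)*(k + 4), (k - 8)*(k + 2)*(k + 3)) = k - 8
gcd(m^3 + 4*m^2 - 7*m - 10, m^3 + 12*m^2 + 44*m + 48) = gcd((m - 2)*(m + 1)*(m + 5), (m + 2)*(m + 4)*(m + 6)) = 1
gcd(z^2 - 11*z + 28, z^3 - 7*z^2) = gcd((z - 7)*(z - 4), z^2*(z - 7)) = z - 7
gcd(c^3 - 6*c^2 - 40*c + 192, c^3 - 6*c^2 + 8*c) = c - 4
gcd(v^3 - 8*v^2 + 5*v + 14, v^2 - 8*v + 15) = 1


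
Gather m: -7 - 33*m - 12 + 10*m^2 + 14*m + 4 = 10*m^2 - 19*m - 15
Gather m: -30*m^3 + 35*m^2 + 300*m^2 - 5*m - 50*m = -30*m^3 + 335*m^2 - 55*m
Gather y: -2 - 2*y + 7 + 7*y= 5*y + 5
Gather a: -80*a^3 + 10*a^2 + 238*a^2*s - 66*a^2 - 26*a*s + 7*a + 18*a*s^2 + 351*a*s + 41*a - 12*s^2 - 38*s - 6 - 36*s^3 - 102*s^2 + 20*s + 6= -80*a^3 + a^2*(238*s - 56) + a*(18*s^2 + 325*s + 48) - 36*s^3 - 114*s^2 - 18*s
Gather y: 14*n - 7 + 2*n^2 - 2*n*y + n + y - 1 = 2*n^2 + 15*n + y*(1 - 2*n) - 8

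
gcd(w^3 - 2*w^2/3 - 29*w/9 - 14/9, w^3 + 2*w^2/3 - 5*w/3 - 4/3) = w + 1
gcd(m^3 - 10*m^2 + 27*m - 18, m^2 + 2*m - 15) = m - 3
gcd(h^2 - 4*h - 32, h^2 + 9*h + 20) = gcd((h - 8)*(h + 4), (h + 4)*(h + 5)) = h + 4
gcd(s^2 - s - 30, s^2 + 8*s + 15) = s + 5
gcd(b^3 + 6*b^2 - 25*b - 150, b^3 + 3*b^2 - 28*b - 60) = b^2 + b - 30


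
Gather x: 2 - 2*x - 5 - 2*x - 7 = -4*x - 10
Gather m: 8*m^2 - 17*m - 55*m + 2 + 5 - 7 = 8*m^2 - 72*m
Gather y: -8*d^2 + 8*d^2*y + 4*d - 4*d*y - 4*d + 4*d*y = 8*d^2*y - 8*d^2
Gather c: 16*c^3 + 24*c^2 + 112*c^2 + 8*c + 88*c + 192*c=16*c^3 + 136*c^2 + 288*c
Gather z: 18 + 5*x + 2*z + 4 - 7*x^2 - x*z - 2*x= -7*x^2 + 3*x + z*(2 - x) + 22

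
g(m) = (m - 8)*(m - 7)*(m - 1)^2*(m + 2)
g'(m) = (m - 8)*(m - 7)*(m - 1)^2 + (m - 8)*(m - 7)*(m + 2)*(2*m - 2) + (m - 8)*(m - 1)^2*(m + 2) + (m - 7)*(m - 1)^2*(m + 2)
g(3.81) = 613.19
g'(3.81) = 203.41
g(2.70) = 309.56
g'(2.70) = 299.65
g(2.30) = 194.68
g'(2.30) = 269.21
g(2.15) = 155.72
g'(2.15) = 249.61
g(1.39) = 19.12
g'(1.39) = 97.39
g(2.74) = 321.57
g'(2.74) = 300.84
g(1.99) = 117.75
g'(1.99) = 224.29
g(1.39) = 19.12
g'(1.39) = 97.39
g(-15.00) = -1683968.00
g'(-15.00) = 489792.00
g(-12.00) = -642200.00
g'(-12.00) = 228930.00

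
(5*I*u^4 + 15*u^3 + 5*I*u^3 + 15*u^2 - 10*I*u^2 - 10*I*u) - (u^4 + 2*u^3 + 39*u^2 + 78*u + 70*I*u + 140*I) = -u^4 + 5*I*u^4 + 13*u^3 + 5*I*u^3 - 24*u^2 - 10*I*u^2 - 78*u - 80*I*u - 140*I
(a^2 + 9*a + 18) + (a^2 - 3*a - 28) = 2*a^2 + 6*a - 10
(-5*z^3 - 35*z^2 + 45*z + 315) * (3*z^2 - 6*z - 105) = -15*z^5 - 75*z^4 + 870*z^3 + 4350*z^2 - 6615*z - 33075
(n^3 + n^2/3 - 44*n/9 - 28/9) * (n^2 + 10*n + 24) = n^5 + 31*n^4/3 + 202*n^3/9 - 44*n^2 - 1336*n/9 - 224/3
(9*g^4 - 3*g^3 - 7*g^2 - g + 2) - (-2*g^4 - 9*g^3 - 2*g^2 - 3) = 11*g^4 + 6*g^3 - 5*g^2 - g + 5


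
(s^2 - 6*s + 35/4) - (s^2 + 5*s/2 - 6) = 59/4 - 17*s/2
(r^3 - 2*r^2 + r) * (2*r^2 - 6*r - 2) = 2*r^5 - 10*r^4 + 12*r^3 - 2*r^2 - 2*r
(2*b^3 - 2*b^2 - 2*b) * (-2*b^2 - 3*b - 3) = -4*b^5 - 2*b^4 + 4*b^3 + 12*b^2 + 6*b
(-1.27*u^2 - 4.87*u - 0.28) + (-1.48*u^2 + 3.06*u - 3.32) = -2.75*u^2 - 1.81*u - 3.6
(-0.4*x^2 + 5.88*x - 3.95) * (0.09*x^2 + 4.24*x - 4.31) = -0.036*x^4 - 1.1668*x^3 + 26.2997*x^2 - 42.0908*x + 17.0245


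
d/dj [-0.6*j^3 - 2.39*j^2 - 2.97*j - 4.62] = -1.8*j^2 - 4.78*j - 2.97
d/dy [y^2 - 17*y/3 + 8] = 2*y - 17/3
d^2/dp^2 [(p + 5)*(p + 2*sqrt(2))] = 2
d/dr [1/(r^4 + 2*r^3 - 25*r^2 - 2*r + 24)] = 2*(-2*r^3 - 3*r^2 + 25*r + 1)/(r^4 + 2*r^3 - 25*r^2 - 2*r + 24)^2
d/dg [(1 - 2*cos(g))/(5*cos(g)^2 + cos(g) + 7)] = (10*sin(g)^2 + 10*cos(g) + 5)*sin(g)/(5*cos(g)^2 + cos(g) + 7)^2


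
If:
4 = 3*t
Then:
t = 4/3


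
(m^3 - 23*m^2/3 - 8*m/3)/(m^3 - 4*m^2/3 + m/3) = (3*m^2 - 23*m - 8)/(3*m^2 - 4*m + 1)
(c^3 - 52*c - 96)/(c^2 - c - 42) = (c^2 - 6*c - 16)/(c - 7)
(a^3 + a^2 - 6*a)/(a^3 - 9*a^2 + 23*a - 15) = a*(a^2 + a - 6)/(a^3 - 9*a^2 + 23*a - 15)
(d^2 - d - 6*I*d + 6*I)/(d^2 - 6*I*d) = (d - 1)/d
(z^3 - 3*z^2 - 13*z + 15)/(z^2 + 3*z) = z - 6 + 5/z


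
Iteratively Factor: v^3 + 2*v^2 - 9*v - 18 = (v + 3)*(v^2 - v - 6) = (v - 3)*(v + 3)*(v + 2)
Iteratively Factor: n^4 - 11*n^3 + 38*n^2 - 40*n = (n)*(n^3 - 11*n^2 + 38*n - 40) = n*(n - 4)*(n^2 - 7*n + 10) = n*(n - 5)*(n - 4)*(n - 2)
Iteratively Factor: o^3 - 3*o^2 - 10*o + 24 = (o + 3)*(o^2 - 6*o + 8) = (o - 4)*(o + 3)*(o - 2)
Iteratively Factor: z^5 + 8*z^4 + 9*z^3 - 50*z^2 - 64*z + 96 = (z + 4)*(z^4 + 4*z^3 - 7*z^2 - 22*z + 24) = (z + 4)^2*(z^3 - 7*z + 6) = (z - 2)*(z + 4)^2*(z^2 + 2*z - 3) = (z - 2)*(z - 1)*(z + 4)^2*(z + 3)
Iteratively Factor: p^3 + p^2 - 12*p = (p)*(p^2 + p - 12) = p*(p - 3)*(p + 4)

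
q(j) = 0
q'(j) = 0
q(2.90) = 0.00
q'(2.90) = 0.00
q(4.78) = 0.00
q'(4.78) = 0.00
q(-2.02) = 0.00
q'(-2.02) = 0.00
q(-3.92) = 0.00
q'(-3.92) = 0.00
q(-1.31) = 0.00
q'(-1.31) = 0.00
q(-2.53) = 0.00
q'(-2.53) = 0.00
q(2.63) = 0.00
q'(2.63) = 0.00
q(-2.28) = 0.00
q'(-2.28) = 0.00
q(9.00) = 0.00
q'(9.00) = 0.00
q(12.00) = 0.00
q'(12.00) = 0.00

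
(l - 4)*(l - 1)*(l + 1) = l^3 - 4*l^2 - l + 4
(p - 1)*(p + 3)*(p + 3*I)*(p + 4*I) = p^4 + 2*p^3 + 7*I*p^3 - 15*p^2 + 14*I*p^2 - 24*p - 21*I*p + 36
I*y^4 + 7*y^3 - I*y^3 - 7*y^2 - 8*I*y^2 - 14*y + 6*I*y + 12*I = (y - 2)*(y - 6*I)*(y - I)*(I*y + I)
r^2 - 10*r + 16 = (r - 8)*(r - 2)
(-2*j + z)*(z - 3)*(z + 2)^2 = -2*j*z^3 - 2*j*z^2 + 16*j*z + 24*j + z^4 + z^3 - 8*z^2 - 12*z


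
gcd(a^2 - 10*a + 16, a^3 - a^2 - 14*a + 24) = a - 2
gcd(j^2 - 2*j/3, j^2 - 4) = 1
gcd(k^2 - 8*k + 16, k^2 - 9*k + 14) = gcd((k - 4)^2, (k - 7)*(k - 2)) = 1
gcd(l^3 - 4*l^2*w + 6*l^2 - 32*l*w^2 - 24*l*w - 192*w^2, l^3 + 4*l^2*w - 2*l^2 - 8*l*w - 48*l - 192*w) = l^2 + 4*l*w + 6*l + 24*w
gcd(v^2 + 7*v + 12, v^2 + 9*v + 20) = v + 4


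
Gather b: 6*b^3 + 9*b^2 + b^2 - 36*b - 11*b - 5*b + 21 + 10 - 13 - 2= 6*b^3 + 10*b^2 - 52*b + 16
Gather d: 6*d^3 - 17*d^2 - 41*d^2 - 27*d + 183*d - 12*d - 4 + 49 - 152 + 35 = 6*d^3 - 58*d^2 + 144*d - 72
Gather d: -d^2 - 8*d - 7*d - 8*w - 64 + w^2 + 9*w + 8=-d^2 - 15*d + w^2 + w - 56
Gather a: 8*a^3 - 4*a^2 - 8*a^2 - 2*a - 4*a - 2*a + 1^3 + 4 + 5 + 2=8*a^3 - 12*a^2 - 8*a + 12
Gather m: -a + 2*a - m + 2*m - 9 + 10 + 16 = a + m + 17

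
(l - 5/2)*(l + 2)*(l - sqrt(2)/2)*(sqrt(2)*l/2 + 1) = sqrt(2)*l^4/2 - sqrt(2)*l^3/4 + l^3/2 - 3*sqrt(2)*l^2 - l^2/4 - 5*l/2 + sqrt(2)*l/4 + 5*sqrt(2)/2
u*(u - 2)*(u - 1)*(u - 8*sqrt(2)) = u^4 - 8*sqrt(2)*u^3 - 3*u^3 + 2*u^2 + 24*sqrt(2)*u^2 - 16*sqrt(2)*u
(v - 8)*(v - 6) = v^2 - 14*v + 48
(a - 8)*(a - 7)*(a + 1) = a^3 - 14*a^2 + 41*a + 56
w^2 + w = w*(w + 1)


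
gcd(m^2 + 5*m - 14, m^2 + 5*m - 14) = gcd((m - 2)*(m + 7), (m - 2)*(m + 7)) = m^2 + 5*m - 14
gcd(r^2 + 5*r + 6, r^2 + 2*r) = r + 2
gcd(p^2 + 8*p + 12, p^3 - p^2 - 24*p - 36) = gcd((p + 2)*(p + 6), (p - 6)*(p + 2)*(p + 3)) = p + 2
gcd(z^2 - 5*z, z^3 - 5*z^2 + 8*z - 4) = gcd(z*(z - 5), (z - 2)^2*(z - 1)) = 1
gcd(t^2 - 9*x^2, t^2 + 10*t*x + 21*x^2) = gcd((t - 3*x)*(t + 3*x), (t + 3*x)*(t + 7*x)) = t + 3*x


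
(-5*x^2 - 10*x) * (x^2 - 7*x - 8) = -5*x^4 + 25*x^3 + 110*x^2 + 80*x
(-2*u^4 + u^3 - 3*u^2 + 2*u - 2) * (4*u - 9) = -8*u^5 + 22*u^4 - 21*u^3 + 35*u^2 - 26*u + 18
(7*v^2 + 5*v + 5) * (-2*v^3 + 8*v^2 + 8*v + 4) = -14*v^5 + 46*v^4 + 86*v^3 + 108*v^2 + 60*v + 20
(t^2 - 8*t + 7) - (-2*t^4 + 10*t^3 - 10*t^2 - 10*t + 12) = 2*t^4 - 10*t^3 + 11*t^2 + 2*t - 5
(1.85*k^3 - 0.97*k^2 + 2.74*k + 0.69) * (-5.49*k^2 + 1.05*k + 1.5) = -10.1565*k^5 + 7.2678*k^4 - 13.2861*k^3 - 2.3661*k^2 + 4.8345*k + 1.035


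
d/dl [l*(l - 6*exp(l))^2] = (l - 6*exp(l))*(-2*l*(6*exp(l) - 1) + l - 6*exp(l))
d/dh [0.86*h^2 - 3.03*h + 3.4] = 1.72*h - 3.03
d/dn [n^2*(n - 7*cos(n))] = n*(7*n*sin(n) + 3*n - 14*cos(n))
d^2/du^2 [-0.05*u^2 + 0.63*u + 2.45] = -0.100000000000000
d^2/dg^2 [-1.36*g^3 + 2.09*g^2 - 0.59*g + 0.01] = 4.18 - 8.16*g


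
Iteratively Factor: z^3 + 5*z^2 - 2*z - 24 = (z - 2)*(z^2 + 7*z + 12) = (z - 2)*(z + 4)*(z + 3)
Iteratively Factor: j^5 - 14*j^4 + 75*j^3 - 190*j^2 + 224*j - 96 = (j - 1)*(j^4 - 13*j^3 + 62*j^2 - 128*j + 96) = (j - 3)*(j - 1)*(j^3 - 10*j^2 + 32*j - 32) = (j - 3)*(j - 2)*(j - 1)*(j^2 - 8*j + 16) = (j - 4)*(j - 3)*(j - 2)*(j - 1)*(j - 4)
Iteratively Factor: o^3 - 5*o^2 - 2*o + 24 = (o - 3)*(o^2 - 2*o - 8) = (o - 4)*(o - 3)*(o + 2)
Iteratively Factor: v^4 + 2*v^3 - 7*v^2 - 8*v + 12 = (v + 2)*(v^3 - 7*v + 6) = (v - 1)*(v + 2)*(v^2 + v - 6) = (v - 2)*(v - 1)*(v + 2)*(v + 3)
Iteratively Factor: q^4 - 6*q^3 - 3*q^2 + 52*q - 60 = (q - 2)*(q^3 - 4*q^2 - 11*q + 30) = (q - 5)*(q - 2)*(q^2 + q - 6) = (q - 5)*(q - 2)^2*(q + 3)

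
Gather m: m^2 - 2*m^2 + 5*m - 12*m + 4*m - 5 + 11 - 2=-m^2 - 3*m + 4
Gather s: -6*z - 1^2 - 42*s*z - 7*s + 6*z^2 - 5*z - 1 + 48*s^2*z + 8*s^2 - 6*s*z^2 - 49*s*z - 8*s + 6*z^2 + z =s^2*(48*z + 8) + s*(-6*z^2 - 91*z - 15) + 12*z^2 - 10*z - 2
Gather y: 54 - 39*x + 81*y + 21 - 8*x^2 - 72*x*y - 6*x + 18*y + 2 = -8*x^2 - 45*x + y*(99 - 72*x) + 77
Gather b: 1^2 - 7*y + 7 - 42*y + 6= 14 - 49*y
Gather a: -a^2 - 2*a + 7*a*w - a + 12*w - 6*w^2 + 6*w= -a^2 + a*(7*w - 3) - 6*w^2 + 18*w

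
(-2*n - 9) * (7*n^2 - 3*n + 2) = -14*n^3 - 57*n^2 + 23*n - 18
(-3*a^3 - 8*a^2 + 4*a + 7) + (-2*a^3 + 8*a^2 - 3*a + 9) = -5*a^3 + a + 16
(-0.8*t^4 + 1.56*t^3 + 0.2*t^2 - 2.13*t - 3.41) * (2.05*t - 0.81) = -1.64*t^5 + 3.846*t^4 - 0.8536*t^3 - 4.5285*t^2 - 5.2652*t + 2.7621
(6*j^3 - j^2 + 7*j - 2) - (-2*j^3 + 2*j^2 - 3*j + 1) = 8*j^3 - 3*j^2 + 10*j - 3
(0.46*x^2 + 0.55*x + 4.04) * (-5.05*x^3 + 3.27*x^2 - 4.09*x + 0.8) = -2.323*x^5 - 1.2733*x^4 - 20.4849*x^3 + 11.3293*x^2 - 16.0836*x + 3.232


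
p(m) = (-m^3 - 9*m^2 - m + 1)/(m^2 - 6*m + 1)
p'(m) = (6 - 2*m)*(-m^3 - 9*m^2 - m + 1)/(m^2 - 6*m + 1)^2 + (-3*m^2 - 18*m - 1)/(m^2 - 6*m + 1) = (-m^4 + 12*m^3 + 52*m^2 - 20*m + 5)/(m^4 - 12*m^3 + 38*m^2 - 12*m + 1)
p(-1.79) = -1.36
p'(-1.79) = 0.57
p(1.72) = 5.10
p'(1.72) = 4.37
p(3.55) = 20.88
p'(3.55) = 16.33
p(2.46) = 9.19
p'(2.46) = 6.94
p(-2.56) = -1.69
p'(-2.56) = 0.29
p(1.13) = 2.90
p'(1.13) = 3.18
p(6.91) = -105.05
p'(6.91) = 75.85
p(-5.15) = -1.64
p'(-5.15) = -0.25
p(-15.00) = 4.32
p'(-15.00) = -0.79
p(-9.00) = 0.07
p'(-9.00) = -0.59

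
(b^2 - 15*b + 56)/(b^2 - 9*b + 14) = (b - 8)/(b - 2)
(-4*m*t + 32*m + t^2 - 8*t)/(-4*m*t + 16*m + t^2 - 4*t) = (t - 8)/(t - 4)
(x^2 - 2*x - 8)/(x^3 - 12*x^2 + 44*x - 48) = (x + 2)/(x^2 - 8*x + 12)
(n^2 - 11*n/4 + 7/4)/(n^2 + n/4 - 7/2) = (n - 1)/(n + 2)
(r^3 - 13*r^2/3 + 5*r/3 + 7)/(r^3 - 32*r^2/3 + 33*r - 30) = (3*r^2 - 4*r - 7)/(3*r^2 - 23*r + 30)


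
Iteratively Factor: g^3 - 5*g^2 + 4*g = (g)*(g^2 - 5*g + 4) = g*(g - 1)*(g - 4)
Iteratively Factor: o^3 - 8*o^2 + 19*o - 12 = (o - 3)*(o^2 - 5*o + 4) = (o - 4)*(o - 3)*(o - 1)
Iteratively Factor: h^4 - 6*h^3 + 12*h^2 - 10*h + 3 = (h - 1)*(h^3 - 5*h^2 + 7*h - 3) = (h - 3)*(h - 1)*(h^2 - 2*h + 1) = (h - 3)*(h - 1)^2*(h - 1)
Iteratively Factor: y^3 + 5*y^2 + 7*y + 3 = (y + 1)*(y^2 + 4*y + 3) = (y + 1)*(y + 3)*(y + 1)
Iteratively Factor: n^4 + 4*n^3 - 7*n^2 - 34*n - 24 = (n - 3)*(n^3 + 7*n^2 + 14*n + 8) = (n - 3)*(n + 1)*(n^2 + 6*n + 8) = (n - 3)*(n + 1)*(n + 2)*(n + 4)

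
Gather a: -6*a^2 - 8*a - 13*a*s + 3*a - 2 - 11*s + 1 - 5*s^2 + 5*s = -6*a^2 + a*(-13*s - 5) - 5*s^2 - 6*s - 1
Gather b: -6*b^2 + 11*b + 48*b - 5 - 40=-6*b^2 + 59*b - 45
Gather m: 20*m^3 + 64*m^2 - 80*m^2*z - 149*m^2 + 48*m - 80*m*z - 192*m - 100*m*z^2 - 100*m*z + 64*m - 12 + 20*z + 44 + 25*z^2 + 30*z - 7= 20*m^3 + m^2*(-80*z - 85) + m*(-100*z^2 - 180*z - 80) + 25*z^2 + 50*z + 25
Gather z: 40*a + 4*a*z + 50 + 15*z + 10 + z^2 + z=40*a + z^2 + z*(4*a + 16) + 60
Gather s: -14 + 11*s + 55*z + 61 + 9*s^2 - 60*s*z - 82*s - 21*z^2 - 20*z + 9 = 9*s^2 + s*(-60*z - 71) - 21*z^2 + 35*z + 56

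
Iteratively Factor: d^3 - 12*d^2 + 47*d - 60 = (d - 5)*(d^2 - 7*d + 12) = (d - 5)*(d - 3)*(d - 4)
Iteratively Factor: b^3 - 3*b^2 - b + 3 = (b + 1)*(b^2 - 4*b + 3) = (b - 3)*(b + 1)*(b - 1)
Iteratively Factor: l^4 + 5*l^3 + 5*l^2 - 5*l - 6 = (l - 1)*(l^3 + 6*l^2 + 11*l + 6) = (l - 1)*(l + 3)*(l^2 + 3*l + 2) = (l - 1)*(l + 1)*(l + 3)*(l + 2)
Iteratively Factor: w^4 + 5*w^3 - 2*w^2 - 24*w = (w + 3)*(w^3 + 2*w^2 - 8*w) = (w - 2)*(w + 3)*(w^2 + 4*w) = w*(w - 2)*(w + 3)*(w + 4)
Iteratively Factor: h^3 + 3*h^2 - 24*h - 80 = (h - 5)*(h^2 + 8*h + 16) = (h - 5)*(h + 4)*(h + 4)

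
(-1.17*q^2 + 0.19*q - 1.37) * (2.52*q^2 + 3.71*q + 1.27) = -2.9484*q^4 - 3.8619*q^3 - 4.2334*q^2 - 4.8414*q - 1.7399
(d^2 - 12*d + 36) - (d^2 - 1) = 37 - 12*d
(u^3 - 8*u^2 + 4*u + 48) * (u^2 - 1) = u^5 - 8*u^4 + 3*u^3 + 56*u^2 - 4*u - 48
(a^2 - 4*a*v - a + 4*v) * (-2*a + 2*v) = -2*a^3 + 10*a^2*v + 2*a^2 - 8*a*v^2 - 10*a*v + 8*v^2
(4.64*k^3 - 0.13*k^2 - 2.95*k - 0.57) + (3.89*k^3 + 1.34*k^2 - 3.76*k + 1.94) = 8.53*k^3 + 1.21*k^2 - 6.71*k + 1.37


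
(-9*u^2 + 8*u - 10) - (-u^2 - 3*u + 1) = -8*u^2 + 11*u - 11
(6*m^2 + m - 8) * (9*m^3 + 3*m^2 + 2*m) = 54*m^5 + 27*m^4 - 57*m^3 - 22*m^2 - 16*m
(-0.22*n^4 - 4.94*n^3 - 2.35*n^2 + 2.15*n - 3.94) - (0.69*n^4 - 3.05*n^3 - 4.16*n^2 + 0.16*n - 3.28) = -0.91*n^4 - 1.89*n^3 + 1.81*n^2 + 1.99*n - 0.66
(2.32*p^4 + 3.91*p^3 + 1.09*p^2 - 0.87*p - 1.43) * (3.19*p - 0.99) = 7.4008*p^5 + 10.1761*p^4 - 0.3938*p^3 - 3.8544*p^2 - 3.7004*p + 1.4157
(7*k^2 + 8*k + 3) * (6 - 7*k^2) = -49*k^4 - 56*k^3 + 21*k^2 + 48*k + 18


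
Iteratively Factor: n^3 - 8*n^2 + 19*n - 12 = (n - 1)*(n^2 - 7*n + 12) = (n - 3)*(n - 1)*(n - 4)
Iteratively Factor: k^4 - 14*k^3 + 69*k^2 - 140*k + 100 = (k - 2)*(k^3 - 12*k^2 + 45*k - 50) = (k - 5)*(k - 2)*(k^2 - 7*k + 10) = (k - 5)*(k - 2)^2*(k - 5)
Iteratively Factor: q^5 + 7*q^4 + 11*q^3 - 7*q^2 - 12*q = (q)*(q^4 + 7*q^3 + 11*q^2 - 7*q - 12) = q*(q + 3)*(q^3 + 4*q^2 - q - 4) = q*(q + 1)*(q + 3)*(q^2 + 3*q - 4) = q*(q - 1)*(q + 1)*(q + 3)*(q + 4)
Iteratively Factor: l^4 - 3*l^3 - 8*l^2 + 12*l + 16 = (l + 2)*(l^3 - 5*l^2 + 2*l + 8) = (l - 4)*(l + 2)*(l^2 - l - 2) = (l - 4)*(l - 2)*(l + 2)*(l + 1)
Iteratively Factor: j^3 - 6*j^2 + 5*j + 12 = (j + 1)*(j^2 - 7*j + 12) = (j - 3)*(j + 1)*(j - 4)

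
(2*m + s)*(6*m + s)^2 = 72*m^3 + 60*m^2*s + 14*m*s^2 + s^3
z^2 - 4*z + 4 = (z - 2)^2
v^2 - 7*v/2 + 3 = (v - 2)*(v - 3/2)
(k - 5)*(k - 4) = k^2 - 9*k + 20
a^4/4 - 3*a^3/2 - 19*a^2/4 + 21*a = a*(a/4 + 1)*(a - 7)*(a - 3)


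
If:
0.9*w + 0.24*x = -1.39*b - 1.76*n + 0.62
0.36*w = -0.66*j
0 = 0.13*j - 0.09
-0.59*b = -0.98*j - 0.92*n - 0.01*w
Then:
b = 1.20536722038535 - 0.0952874158467115*x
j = 0.69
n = 0.0493450318023078 - 0.0611082340756085*x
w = -1.27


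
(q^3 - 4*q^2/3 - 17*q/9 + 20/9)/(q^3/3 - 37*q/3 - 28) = (-9*q^3 + 12*q^2 + 17*q - 20)/(3*(-q^3 + 37*q + 84))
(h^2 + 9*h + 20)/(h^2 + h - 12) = (h + 5)/(h - 3)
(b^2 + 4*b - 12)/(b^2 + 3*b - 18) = (b - 2)/(b - 3)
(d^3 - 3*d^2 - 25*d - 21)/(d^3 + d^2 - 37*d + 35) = (d^3 - 3*d^2 - 25*d - 21)/(d^3 + d^2 - 37*d + 35)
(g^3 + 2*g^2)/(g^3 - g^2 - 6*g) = g/(g - 3)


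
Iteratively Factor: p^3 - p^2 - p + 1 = (p - 1)*(p^2 - 1) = (p - 1)^2*(p + 1)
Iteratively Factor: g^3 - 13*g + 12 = (g - 3)*(g^2 + 3*g - 4) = (g - 3)*(g - 1)*(g + 4)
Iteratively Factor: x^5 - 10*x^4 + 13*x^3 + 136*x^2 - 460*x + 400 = (x - 5)*(x^4 - 5*x^3 - 12*x^2 + 76*x - 80) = (x - 5)*(x - 2)*(x^3 - 3*x^2 - 18*x + 40) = (x - 5)^2*(x - 2)*(x^2 + 2*x - 8) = (x - 5)^2*(x - 2)^2*(x + 4)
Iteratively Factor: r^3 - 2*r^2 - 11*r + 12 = (r - 1)*(r^2 - r - 12) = (r - 1)*(r + 3)*(r - 4)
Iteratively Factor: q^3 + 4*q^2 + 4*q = (q + 2)*(q^2 + 2*q) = q*(q + 2)*(q + 2)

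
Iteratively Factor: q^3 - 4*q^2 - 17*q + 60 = (q - 3)*(q^2 - q - 20) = (q - 3)*(q + 4)*(q - 5)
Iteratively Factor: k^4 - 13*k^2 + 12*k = (k - 1)*(k^3 + k^2 - 12*k) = (k - 3)*(k - 1)*(k^2 + 4*k) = k*(k - 3)*(k - 1)*(k + 4)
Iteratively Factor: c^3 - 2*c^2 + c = (c - 1)*(c^2 - c) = (c - 1)^2*(c)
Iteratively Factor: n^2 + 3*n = (n + 3)*(n)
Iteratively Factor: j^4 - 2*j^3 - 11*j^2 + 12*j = (j - 1)*(j^3 - j^2 - 12*j) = j*(j - 1)*(j^2 - j - 12) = j*(j - 4)*(j - 1)*(j + 3)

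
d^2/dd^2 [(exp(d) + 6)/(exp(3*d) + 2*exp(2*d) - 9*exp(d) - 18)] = 4*(exp(6*d) + 15*exp(5*d) + 43*exp(4*d) + 60*exp(3*d) + 216*exp(2*d) + 297*exp(d) - 162)*exp(d)/(exp(9*d) + 6*exp(8*d) - 15*exp(7*d) - 154*exp(6*d) - 81*exp(5*d) + 1242*exp(4*d) + 2187*exp(3*d) - 2430*exp(2*d) - 8748*exp(d) - 5832)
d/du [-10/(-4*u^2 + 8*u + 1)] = 80*(1 - u)/(-4*u^2 + 8*u + 1)^2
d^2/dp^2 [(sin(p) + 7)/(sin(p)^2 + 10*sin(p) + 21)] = (3*sin(p) + cos(p)^2 + 1)/(sin(p) + 3)^3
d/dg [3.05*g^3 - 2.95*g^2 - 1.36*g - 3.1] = 9.15*g^2 - 5.9*g - 1.36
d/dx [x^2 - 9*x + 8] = 2*x - 9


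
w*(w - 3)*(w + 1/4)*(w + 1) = w^4 - 7*w^3/4 - 7*w^2/2 - 3*w/4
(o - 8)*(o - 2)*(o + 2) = o^3 - 8*o^2 - 4*o + 32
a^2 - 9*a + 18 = (a - 6)*(a - 3)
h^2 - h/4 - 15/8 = (h - 3/2)*(h + 5/4)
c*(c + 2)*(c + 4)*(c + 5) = c^4 + 11*c^3 + 38*c^2 + 40*c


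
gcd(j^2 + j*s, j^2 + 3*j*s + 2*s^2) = j + s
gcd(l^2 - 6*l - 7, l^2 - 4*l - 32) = 1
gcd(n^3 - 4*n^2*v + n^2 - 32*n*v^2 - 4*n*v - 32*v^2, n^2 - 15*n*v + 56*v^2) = -n + 8*v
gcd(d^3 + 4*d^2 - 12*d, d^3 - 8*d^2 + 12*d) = d^2 - 2*d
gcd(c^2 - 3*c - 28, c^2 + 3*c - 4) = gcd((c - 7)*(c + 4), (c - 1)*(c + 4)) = c + 4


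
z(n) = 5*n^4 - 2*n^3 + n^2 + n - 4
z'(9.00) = 14113.00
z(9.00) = 31433.00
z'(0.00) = 1.00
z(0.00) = -4.00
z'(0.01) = 1.02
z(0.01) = -3.99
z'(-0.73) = -11.44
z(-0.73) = -2.00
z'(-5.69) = -3889.04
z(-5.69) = 5632.19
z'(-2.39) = -311.09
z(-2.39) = 189.77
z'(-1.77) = -132.24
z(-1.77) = 57.53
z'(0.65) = 5.26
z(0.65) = -2.58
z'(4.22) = 1405.62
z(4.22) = 1453.42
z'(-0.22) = 0.06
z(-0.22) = -4.14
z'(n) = 20*n^3 - 6*n^2 + 2*n + 1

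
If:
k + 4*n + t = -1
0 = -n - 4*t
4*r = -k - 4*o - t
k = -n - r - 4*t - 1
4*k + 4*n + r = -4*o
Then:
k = -28/73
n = -12/73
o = 205/292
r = -45/73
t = 3/73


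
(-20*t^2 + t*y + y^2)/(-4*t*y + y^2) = (5*t + y)/y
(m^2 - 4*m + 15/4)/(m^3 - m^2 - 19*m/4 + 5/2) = (2*m - 3)/(2*m^2 + 3*m - 2)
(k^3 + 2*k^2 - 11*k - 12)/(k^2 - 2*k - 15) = (-k^3 - 2*k^2 + 11*k + 12)/(-k^2 + 2*k + 15)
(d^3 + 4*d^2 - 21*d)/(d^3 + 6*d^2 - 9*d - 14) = d*(d - 3)/(d^2 - d - 2)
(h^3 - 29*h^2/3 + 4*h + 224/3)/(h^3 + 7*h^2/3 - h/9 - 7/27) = 9*(h^2 - 12*h + 32)/(9*h^2 - 1)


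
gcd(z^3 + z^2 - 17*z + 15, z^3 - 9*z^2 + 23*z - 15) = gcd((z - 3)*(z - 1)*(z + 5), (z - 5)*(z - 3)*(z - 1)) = z^2 - 4*z + 3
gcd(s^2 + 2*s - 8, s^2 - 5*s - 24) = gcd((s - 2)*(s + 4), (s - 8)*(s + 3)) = 1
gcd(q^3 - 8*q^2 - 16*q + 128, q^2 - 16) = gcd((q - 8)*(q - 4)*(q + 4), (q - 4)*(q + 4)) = q^2 - 16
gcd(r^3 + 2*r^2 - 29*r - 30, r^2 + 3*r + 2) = r + 1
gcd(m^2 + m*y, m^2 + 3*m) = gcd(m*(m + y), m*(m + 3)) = m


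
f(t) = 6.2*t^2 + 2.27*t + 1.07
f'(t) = 12.4*t + 2.27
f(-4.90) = 138.81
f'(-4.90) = -58.49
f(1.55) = 19.48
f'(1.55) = 21.49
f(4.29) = 124.91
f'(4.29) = 55.47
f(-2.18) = 25.59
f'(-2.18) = -24.76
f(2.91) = 60.18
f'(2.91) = 38.35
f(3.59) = 89.13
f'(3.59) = 46.79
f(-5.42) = 170.90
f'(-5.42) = -64.94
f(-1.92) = 19.57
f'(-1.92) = -21.54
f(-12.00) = 866.63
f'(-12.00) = -146.53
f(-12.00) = 866.63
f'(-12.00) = -146.53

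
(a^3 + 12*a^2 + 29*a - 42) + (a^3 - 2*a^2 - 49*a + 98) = 2*a^3 + 10*a^2 - 20*a + 56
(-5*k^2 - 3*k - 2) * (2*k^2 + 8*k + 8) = -10*k^4 - 46*k^3 - 68*k^2 - 40*k - 16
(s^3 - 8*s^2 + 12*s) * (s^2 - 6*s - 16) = s^5 - 14*s^4 + 44*s^3 + 56*s^2 - 192*s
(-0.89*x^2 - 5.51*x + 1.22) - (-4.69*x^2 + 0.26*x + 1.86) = 3.8*x^2 - 5.77*x - 0.64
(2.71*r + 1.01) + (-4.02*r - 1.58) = -1.31*r - 0.57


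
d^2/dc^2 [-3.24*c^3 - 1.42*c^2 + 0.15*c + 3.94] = -19.44*c - 2.84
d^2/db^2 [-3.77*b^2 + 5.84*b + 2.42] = -7.54000000000000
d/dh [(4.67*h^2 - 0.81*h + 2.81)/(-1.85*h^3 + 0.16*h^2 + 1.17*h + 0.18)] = (8.6395*h^4 - 2.997*h^3 + 21.189*h^2 + 0.782*h - 3.4335)/(3.4225*h^6 - 0.592*h^5 - 4.3034*h^4 - 0.2916*h^3 + 1.4265*h^2 + 0.4212*h + 0.0324)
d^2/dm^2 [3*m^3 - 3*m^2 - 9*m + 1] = 18*m - 6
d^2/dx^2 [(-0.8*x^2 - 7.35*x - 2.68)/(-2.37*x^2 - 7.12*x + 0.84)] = (55.56939*x^3 + 99.8755920000001*x^2 + 359.134632*x + 371.439392)/(13.312053*x^6 + 119.976984*x^5 + 346.282596*x^4 + 275.897152*x^3 - 122.733072*x^2 + 15.071616*x - 0.592704)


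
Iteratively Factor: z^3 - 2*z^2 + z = (z)*(z^2 - 2*z + 1) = z*(z - 1)*(z - 1)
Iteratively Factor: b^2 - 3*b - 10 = (b - 5)*(b + 2)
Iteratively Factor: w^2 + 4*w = (w + 4)*(w)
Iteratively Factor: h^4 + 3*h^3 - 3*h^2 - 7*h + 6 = (h + 3)*(h^3 - 3*h + 2) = (h + 2)*(h + 3)*(h^2 - 2*h + 1) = (h - 1)*(h + 2)*(h + 3)*(h - 1)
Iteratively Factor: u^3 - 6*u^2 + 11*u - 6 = (u - 3)*(u^2 - 3*u + 2) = (u - 3)*(u - 1)*(u - 2)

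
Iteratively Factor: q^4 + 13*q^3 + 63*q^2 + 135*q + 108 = (q + 3)*(q^3 + 10*q^2 + 33*q + 36) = (q + 3)*(q + 4)*(q^2 + 6*q + 9) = (q + 3)^2*(q + 4)*(q + 3)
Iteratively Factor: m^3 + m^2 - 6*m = (m)*(m^2 + m - 6) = m*(m - 2)*(m + 3)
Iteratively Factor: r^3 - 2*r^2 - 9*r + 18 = (r + 3)*(r^2 - 5*r + 6) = (r - 2)*(r + 3)*(r - 3)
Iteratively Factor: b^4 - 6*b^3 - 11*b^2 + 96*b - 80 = (b - 5)*(b^3 - b^2 - 16*b + 16) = (b - 5)*(b - 4)*(b^2 + 3*b - 4) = (b - 5)*(b - 4)*(b - 1)*(b + 4)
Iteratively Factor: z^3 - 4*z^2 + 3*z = (z - 3)*(z^2 - z) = z*(z - 3)*(z - 1)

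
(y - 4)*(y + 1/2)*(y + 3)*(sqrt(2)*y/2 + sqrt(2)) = sqrt(2)*y^4/2 + 3*sqrt(2)*y^3/4 - 27*sqrt(2)*y^2/4 - 31*sqrt(2)*y/2 - 6*sqrt(2)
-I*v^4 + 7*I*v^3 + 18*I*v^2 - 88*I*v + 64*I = (v - 8)*(v - 2)*(v + 4)*(-I*v + I)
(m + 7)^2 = m^2 + 14*m + 49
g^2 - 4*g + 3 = (g - 3)*(g - 1)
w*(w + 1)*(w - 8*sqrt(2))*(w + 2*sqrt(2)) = w^4 - 6*sqrt(2)*w^3 + w^3 - 32*w^2 - 6*sqrt(2)*w^2 - 32*w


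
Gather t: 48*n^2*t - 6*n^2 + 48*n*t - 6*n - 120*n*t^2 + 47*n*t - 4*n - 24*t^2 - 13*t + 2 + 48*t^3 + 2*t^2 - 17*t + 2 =-6*n^2 - 10*n + 48*t^3 + t^2*(-120*n - 22) + t*(48*n^2 + 95*n - 30) + 4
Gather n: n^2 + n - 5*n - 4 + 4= n^2 - 4*n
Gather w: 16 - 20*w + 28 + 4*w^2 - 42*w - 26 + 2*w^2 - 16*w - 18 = 6*w^2 - 78*w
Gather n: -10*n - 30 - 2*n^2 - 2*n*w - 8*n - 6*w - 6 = -2*n^2 + n*(-2*w - 18) - 6*w - 36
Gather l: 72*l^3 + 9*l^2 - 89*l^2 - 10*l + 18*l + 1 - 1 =72*l^3 - 80*l^2 + 8*l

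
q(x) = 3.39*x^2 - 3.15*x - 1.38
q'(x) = 6.78*x - 3.15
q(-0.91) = 4.29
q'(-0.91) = -9.32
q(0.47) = -2.11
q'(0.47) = 0.04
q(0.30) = -2.02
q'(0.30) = -1.12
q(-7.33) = 203.85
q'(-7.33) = -52.85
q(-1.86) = 16.21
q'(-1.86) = -15.76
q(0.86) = -1.58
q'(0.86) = 2.68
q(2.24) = 8.57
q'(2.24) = 12.04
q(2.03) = 6.20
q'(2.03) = 10.61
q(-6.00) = 139.56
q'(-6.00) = -43.83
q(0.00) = -1.38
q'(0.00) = -3.15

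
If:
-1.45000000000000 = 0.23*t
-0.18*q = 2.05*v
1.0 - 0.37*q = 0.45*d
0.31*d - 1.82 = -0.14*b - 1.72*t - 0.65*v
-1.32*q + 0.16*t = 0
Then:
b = 83.83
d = 2.85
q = -0.76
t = -6.30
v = 0.07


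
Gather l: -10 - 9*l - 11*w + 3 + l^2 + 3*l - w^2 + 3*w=l^2 - 6*l - w^2 - 8*w - 7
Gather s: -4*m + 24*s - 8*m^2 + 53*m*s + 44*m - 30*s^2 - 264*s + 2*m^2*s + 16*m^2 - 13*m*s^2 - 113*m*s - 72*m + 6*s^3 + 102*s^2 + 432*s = 8*m^2 - 32*m + 6*s^3 + s^2*(72 - 13*m) + s*(2*m^2 - 60*m + 192)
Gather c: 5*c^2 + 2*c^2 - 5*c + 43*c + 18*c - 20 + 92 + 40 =7*c^2 + 56*c + 112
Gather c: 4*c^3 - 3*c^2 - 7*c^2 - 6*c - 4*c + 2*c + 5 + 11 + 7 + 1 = 4*c^3 - 10*c^2 - 8*c + 24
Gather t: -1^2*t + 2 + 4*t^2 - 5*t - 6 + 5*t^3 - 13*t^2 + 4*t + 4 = 5*t^3 - 9*t^2 - 2*t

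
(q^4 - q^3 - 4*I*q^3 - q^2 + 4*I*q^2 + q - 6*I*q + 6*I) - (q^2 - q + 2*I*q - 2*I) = q^4 - q^3 - 4*I*q^3 - 2*q^2 + 4*I*q^2 + 2*q - 8*I*q + 8*I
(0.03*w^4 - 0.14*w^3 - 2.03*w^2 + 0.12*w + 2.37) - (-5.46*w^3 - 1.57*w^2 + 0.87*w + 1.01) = 0.03*w^4 + 5.32*w^3 - 0.46*w^2 - 0.75*w + 1.36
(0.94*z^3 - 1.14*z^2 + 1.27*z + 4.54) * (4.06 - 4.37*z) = -4.1078*z^4 + 8.7982*z^3 - 10.1783*z^2 - 14.6836*z + 18.4324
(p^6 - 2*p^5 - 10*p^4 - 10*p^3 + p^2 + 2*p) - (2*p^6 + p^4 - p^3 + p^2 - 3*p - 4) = -p^6 - 2*p^5 - 11*p^4 - 9*p^3 + 5*p + 4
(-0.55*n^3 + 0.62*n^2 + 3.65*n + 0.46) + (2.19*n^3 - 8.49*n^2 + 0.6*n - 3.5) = 1.64*n^3 - 7.87*n^2 + 4.25*n - 3.04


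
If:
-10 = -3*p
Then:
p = 10/3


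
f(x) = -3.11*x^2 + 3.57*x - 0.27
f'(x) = 3.57 - 6.22*x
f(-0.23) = -1.26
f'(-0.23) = 5.00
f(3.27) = -21.85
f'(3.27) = -16.77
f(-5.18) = -102.21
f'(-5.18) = 35.79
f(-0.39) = -2.14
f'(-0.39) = 6.00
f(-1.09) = -7.86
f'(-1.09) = 10.35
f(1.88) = -4.55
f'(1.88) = -8.12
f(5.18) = -65.23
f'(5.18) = -28.65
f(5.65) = -79.38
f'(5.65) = -31.57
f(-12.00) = -490.95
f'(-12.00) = 78.21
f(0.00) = -0.27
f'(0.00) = 3.57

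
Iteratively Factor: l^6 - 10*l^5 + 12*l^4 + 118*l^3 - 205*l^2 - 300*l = (l - 5)*(l^5 - 5*l^4 - 13*l^3 + 53*l^2 + 60*l) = (l - 5)*(l - 4)*(l^4 - l^3 - 17*l^2 - 15*l) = (l - 5)*(l - 4)*(l + 3)*(l^3 - 4*l^2 - 5*l) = (l - 5)^2*(l - 4)*(l + 3)*(l^2 + l) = l*(l - 5)^2*(l - 4)*(l + 3)*(l + 1)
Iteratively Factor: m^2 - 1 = (m - 1)*(m + 1)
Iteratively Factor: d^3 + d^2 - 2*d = (d + 2)*(d^2 - d) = (d - 1)*(d + 2)*(d)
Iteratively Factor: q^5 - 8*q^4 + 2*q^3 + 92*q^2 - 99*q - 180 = (q - 4)*(q^4 - 4*q^3 - 14*q^2 + 36*q + 45) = (q - 4)*(q - 3)*(q^3 - q^2 - 17*q - 15) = (q - 4)*(q - 3)*(q + 3)*(q^2 - 4*q - 5) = (q - 4)*(q - 3)*(q + 1)*(q + 3)*(q - 5)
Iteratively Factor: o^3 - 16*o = (o)*(o^2 - 16) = o*(o - 4)*(o + 4)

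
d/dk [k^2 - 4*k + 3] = 2*k - 4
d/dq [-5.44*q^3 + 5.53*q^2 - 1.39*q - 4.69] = -16.32*q^2 + 11.06*q - 1.39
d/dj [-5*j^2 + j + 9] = 1 - 10*j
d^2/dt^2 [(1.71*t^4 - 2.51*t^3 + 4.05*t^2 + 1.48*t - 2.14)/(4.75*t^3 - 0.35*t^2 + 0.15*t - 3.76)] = (1.13686837721616e-13*t^8 + 172.3927*t^6 + 393.7902*t^5 - 1135.69194*t^4 + 1059.32718*t^3 + 573.090792*t^2 - 453.246636*t + 121.72018)/(107.171875*t^9 - 23.690625*t^8 + 11.89875*t^7 - 256.044125*t^6 + 37.88175*t^5 - 17.479425*t^4 + 202.648575*t^3 - 15.09828*t^2 + 6.36192*t - 53.157376)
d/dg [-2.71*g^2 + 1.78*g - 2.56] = 1.78 - 5.42*g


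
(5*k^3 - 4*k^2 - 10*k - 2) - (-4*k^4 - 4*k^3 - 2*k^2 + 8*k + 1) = 4*k^4 + 9*k^3 - 2*k^2 - 18*k - 3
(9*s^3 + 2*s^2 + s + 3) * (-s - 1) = -9*s^4 - 11*s^3 - 3*s^2 - 4*s - 3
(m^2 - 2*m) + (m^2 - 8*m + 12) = 2*m^2 - 10*m + 12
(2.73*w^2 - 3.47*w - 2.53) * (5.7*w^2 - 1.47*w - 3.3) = 15.561*w^4 - 23.7921*w^3 - 18.3291*w^2 + 15.1701*w + 8.349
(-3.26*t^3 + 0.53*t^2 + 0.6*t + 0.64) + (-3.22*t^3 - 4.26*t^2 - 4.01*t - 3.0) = -6.48*t^3 - 3.73*t^2 - 3.41*t - 2.36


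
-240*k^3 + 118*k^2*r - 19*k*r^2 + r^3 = (-8*k + r)*(-6*k + r)*(-5*k + r)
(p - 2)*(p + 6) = p^2 + 4*p - 12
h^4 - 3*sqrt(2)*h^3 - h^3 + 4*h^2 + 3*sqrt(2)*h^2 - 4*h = h*(h - 1)*(h - 2*sqrt(2))*(h - sqrt(2))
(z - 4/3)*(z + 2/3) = z^2 - 2*z/3 - 8/9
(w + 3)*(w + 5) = w^2 + 8*w + 15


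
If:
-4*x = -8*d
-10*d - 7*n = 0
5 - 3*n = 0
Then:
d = -7/6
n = 5/3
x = -7/3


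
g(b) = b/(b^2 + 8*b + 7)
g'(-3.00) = -0.03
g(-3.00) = 0.38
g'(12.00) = 0.00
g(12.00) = 0.05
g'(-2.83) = -0.02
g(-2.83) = 0.37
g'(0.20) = 0.09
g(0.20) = 0.02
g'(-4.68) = -0.20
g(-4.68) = 0.55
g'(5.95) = -0.00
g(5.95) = 0.07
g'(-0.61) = 1.07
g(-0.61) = -0.24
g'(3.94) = -0.00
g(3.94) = 0.07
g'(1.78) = 0.01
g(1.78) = 0.07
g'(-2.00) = 0.12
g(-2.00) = 0.40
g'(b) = b*(-2*b - 8)/(b^2 + 8*b + 7)^2 + 1/(b^2 + 8*b + 7)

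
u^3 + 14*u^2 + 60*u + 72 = (u + 2)*(u + 6)^2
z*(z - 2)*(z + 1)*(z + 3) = z^4 + 2*z^3 - 5*z^2 - 6*z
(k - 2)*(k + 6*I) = k^2 - 2*k + 6*I*k - 12*I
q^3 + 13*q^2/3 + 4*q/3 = q*(q + 1/3)*(q + 4)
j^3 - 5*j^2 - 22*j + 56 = (j - 7)*(j - 2)*(j + 4)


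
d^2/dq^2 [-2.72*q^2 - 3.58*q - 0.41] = -5.44000000000000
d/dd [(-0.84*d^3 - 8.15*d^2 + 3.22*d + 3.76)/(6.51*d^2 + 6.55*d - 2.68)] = (-5.4684*d^4 - 11.004*d^3 - 67.5911*d^2 - 5.27119999999999*d - 33.2576)/(42.3801*d^4 + 85.281*d^3 + 8.0089*d^2 - 35.108*d + 7.1824)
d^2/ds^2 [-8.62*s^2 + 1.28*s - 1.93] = -17.2400000000000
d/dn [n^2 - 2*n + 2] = 2*n - 2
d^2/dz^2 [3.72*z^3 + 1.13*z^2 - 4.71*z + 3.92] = 22.32*z + 2.26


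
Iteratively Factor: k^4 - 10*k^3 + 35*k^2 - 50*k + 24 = (k - 3)*(k^3 - 7*k^2 + 14*k - 8) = (k - 4)*(k - 3)*(k^2 - 3*k + 2) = (k - 4)*(k - 3)*(k - 1)*(k - 2)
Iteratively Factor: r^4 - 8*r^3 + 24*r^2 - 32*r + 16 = (r - 2)*(r^3 - 6*r^2 + 12*r - 8) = (r - 2)^2*(r^2 - 4*r + 4) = (r - 2)^3*(r - 2)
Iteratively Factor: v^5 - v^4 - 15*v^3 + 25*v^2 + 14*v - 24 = (v - 2)*(v^4 + v^3 - 13*v^2 - v + 12) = (v - 3)*(v - 2)*(v^3 + 4*v^2 - v - 4) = (v - 3)*(v - 2)*(v - 1)*(v^2 + 5*v + 4) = (v - 3)*(v - 2)*(v - 1)*(v + 4)*(v + 1)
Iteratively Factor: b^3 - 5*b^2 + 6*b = (b)*(b^2 - 5*b + 6) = b*(b - 3)*(b - 2)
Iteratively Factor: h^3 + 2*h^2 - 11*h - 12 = (h + 1)*(h^2 + h - 12) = (h - 3)*(h + 1)*(h + 4)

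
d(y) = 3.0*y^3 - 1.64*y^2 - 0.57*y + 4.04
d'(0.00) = -0.57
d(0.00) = 4.04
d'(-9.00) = 757.95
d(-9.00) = -2310.67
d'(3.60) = 104.26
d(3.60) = 120.70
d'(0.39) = -0.48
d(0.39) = 3.75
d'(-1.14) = 14.87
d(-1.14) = -1.89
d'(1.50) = 14.76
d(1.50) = 9.62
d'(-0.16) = 0.19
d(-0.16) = 4.08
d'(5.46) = 249.83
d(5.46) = 440.35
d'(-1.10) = 13.93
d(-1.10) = -1.31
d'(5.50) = 253.64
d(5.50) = 450.42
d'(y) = 9.0*y^2 - 3.28*y - 0.57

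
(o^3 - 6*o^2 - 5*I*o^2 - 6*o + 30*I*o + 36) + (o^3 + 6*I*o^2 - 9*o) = 2*o^3 - 6*o^2 + I*o^2 - 15*o + 30*I*o + 36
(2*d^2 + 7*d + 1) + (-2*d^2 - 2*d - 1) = 5*d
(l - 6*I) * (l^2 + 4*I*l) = l^3 - 2*I*l^2 + 24*l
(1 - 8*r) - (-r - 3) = 4 - 7*r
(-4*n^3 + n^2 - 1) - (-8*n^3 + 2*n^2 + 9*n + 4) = 4*n^3 - n^2 - 9*n - 5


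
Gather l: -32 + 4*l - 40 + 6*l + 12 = 10*l - 60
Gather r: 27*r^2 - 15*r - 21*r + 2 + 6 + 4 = 27*r^2 - 36*r + 12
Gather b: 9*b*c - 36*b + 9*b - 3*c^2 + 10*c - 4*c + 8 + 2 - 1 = b*(9*c - 27) - 3*c^2 + 6*c + 9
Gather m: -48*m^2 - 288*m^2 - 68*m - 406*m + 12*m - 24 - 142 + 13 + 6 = -336*m^2 - 462*m - 147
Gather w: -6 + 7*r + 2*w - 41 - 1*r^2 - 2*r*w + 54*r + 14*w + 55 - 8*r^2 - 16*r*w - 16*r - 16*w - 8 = -9*r^2 - 18*r*w + 45*r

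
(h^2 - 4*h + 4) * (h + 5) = h^3 + h^2 - 16*h + 20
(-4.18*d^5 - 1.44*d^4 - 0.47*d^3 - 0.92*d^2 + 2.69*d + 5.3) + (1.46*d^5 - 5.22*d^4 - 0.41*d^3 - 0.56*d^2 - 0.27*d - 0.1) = -2.72*d^5 - 6.66*d^4 - 0.88*d^3 - 1.48*d^2 + 2.42*d + 5.2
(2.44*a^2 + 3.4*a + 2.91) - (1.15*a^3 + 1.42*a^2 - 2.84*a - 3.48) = -1.15*a^3 + 1.02*a^2 + 6.24*a + 6.39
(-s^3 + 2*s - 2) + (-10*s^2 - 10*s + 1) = -s^3 - 10*s^2 - 8*s - 1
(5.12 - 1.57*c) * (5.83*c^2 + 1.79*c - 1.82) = -9.1531*c^3 + 27.0393*c^2 + 12.0222*c - 9.3184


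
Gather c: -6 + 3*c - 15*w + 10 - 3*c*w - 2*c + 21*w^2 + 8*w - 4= c*(1 - 3*w) + 21*w^2 - 7*w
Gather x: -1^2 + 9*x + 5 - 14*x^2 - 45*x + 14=-14*x^2 - 36*x + 18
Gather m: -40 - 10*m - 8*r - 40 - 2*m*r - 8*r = m*(-2*r - 10) - 16*r - 80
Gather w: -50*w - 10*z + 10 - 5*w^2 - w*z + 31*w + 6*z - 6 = -5*w^2 + w*(-z - 19) - 4*z + 4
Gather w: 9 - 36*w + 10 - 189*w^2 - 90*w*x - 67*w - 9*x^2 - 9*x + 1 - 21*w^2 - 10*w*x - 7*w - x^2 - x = -210*w^2 + w*(-100*x - 110) - 10*x^2 - 10*x + 20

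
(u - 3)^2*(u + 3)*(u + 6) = u^4 + 3*u^3 - 27*u^2 - 27*u + 162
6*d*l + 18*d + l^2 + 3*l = (6*d + l)*(l + 3)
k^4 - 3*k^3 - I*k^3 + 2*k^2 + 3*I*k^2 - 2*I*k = k*(k - 2)*(k - 1)*(k - I)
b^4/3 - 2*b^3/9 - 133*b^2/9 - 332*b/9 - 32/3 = (b/3 + 1)*(b - 8)*(b + 1/3)*(b + 4)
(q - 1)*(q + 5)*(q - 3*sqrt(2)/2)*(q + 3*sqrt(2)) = q^4 + 3*sqrt(2)*q^3/2 + 4*q^3 - 14*q^2 + 6*sqrt(2)*q^2 - 36*q - 15*sqrt(2)*q/2 + 45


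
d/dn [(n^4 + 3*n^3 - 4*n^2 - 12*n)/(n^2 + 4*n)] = (2*n^3 + 15*n^2 + 24*n - 4)/(n^2 + 8*n + 16)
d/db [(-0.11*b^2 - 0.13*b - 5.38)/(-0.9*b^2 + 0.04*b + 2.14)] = (-0.1214*b^2 - 10.1548*b - 0.063)/(0.81*b^4 - 0.072*b^3 - 3.8504*b^2 + 0.1712*b + 4.5796)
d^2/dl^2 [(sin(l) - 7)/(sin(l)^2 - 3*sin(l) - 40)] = (sin(l)^5 - 25*sin(l)^4 + 301*sin(l)^3 - 1261*sin(l)^2 + 2074*sin(l) + 926)/(-sin(l)^2 + 3*sin(l) + 40)^3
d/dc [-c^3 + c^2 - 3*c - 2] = -3*c^2 + 2*c - 3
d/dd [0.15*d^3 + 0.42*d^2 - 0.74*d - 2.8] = 0.45*d^2 + 0.84*d - 0.74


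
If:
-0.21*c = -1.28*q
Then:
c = 6.09523809523809*q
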